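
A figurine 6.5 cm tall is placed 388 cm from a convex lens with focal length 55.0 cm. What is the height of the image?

1/d_i = 1/f − 1/d_o = 1/(55.00) − 1/(388) = 0.01560, so d_i = 64.08 cm.
m = −d_i/d_o = -0.1652.
|h_i| = |m|·h_o = 0.1652 × 6.5 = 1.07 cm. The image is real, inverted and reduced, on the far side of the lens.

1.07 cm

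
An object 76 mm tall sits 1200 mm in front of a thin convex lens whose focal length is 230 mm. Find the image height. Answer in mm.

18.0 mm

1/d_i = 1/f − 1/d_o = 1/(230.0) − 1/(1200) = 0.003514, so d_i = 284.5 mm.
m = −d_i/d_o = -0.2371.
|h_i| = |m|·h_o = 0.2371 × 76 = 18.0 mm. The image is real, inverted and reduced, on the far side of the lens.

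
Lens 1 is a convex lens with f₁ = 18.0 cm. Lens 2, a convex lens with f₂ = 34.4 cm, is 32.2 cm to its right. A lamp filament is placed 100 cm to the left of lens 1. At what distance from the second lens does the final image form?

14.6 cm

Lens 1: 1/d_i1 = 1/f₁ − 1/d_o1 = 1/(18.0) − 1/(100) = 0.04556, so d_i1 = 21.95 cm.
The intermediate image is 21.95 cm to the right of lens 1, which is 32.2 − (21.95) = 10.25 cm to the left of lens 2, so d_o2 = +10.25 cm.
Lens 2: 1/d_i2 = 1/f₂ − 1/d_o2 = 1/(34.4) − 1/(10.25) = -0.06849, so d_i2 = -14.6 cm.
The final image is virtual, 14.6 cm to the left of lens 2 (overall magnification ≈ -0.31).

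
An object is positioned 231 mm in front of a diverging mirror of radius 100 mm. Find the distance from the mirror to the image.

41.1 mm

f = R/2 = 100/2 = 50.00 mm; for a diverging mirror, f = -50.00 mm.
Mirror equation: 1/v = 1/f − 1/u = 1/(-50.00) − 1/(231) = -0.02000 − 0.004329 = -0.02433, so v = -41.1 mm.
The image is virtual, upright and reduced, behind the mirror.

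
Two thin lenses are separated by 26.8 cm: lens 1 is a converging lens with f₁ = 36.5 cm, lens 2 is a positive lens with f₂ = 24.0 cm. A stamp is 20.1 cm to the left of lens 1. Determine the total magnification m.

m = -1.12

Lens 1: 1/d_i1 = 1/(36.5) − 1/(20.1) = -0.02235, so d_i1 = -44.73 cm; m₁ = −d_i1/d_o1 = +2.225.
d_o2 = 26.8 − (-44.73) = 71.53 cm.
Lens 2: 1/d_i2 = 1/(24.0) − 1/(71.53) = 0.02769, so d_i2 = 36.12 cm; m₂ = −d_i2/d_o2 = -0.5049.
m = m₁·m₂ = (+2.225)(-0.5049) = -1.12.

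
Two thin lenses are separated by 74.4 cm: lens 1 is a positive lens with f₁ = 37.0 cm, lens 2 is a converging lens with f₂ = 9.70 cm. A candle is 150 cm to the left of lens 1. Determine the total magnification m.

Lens 1: 1/d_i1 = 1/(37.0) − 1/(150) = 0.02036, so d_i1 = 49.12 cm; m₁ = −d_i1/d_o1 = -0.3275.
d_o2 = 74.4 − (49.12) = 25.28 cm.
Lens 2: 1/d_i2 = 1/(9.70) − 1/(25.28) = 0.06354, so d_i2 = 15.74 cm; m₂ = −d_i2/d_o2 = -0.6226.
m = m₁·m₂ = (-0.3275)(-0.6226) = +0.204.

m = +0.204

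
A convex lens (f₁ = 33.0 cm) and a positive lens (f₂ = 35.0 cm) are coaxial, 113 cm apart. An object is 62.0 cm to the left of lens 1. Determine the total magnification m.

m = +5.35

Lens 1: 1/d_i1 = 1/(33.0) − 1/(62.0) = 0.01417, so d_i1 = 70.55 cm; m₁ = −d_i1/d_o1 = -1.138.
d_o2 = 113 − (70.55) = 42.45 cm.
Lens 2: 1/d_i2 = 1/(35.0) − 1/(42.45) = 0.005014, so d_i2 = 199.4 cm; m₂ = −d_i2/d_o2 = -4.698.
m = m₁·m₂ = (-1.138)(-4.698) = +5.35.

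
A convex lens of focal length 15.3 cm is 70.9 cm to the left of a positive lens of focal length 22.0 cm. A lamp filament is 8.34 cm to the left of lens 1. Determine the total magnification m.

m = -0.719

Lens 1: 1/d_i1 = 1/(15.3) − 1/(8.34) = -0.05454, so d_i1 = -18.33 cm; m₁ = −d_i1/d_o1 = +2.198.
d_o2 = 70.9 − (-18.33) = 89.23 cm.
Lens 2: 1/d_i2 = 1/(22.0) − 1/(89.23) = 0.03425, so d_i2 = 29.20 cm; m₂ = −d_i2/d_o2 = -0.3272.
m = m₁·m₂ = (+2.198)(-0.3272) = -0.719.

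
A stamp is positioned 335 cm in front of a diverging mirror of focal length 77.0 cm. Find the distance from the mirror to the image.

For a diverging mirror, f = -77.0 cm.
Mirror equation: 1/d_i = 1/f − 1/d_o = 1/(-77.00) − 1/(335) = -0.01299 − 0.002985 = -0.01597, so d_i = -62.6 cm.
The image is virtual, upright and reduced, behind the mirror.

62.6 cm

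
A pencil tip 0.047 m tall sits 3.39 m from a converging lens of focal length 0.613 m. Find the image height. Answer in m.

0.0104 m

1/d_i = 1/f − 1/d_o = 1/(0.6130) − 1/(3.39) = 1.336, so d_i = 0.7483 m.
m = −d_i/d_o = -0.2207.
|h_i| = |m|·h_o = 0.2207 × 0.047 = 0.0104 m. The image is real, inverted and reduced, on the far side of the lens.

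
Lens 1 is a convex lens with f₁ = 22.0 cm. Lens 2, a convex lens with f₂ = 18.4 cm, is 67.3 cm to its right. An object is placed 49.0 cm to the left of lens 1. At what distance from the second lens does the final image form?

Lens 1: 1/d_i1 = 1/f₁ − 1/d_o1 = 1/(22.0) − 1/(49.0) = 0.02505, so d_i1 = 39.93 cm.
The intermediate image is 39.93 cm to the right of lens 1, which is 67.3 − (39.93) = 27.37 cm to the left of lens 2, so d_o2 = +27.37 cm.
Lens 2: 1/d_i2 = 1/f₂ − 1/d_o2 = 1/(18.4) − 1/(27.37) = 0.01781, so d_i2 = 56.1 cm.
The final image is real, 56.1 cm to the right of lens 2 (overall magnification ≈ 1.7).

56.1 cm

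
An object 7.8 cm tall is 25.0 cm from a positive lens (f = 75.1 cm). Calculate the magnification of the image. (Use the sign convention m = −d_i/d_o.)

1/d_i = 1/f − 1/d_o = 1/(75.10) − 1/(25.0) = -0.02668, so d_i = -37.48 cm.
m = −d_i/d_o = −(-37.48)/(25.0) = +1.50.
The image is virtual, upright and enlarged, on the same side as the object.

m = +1.50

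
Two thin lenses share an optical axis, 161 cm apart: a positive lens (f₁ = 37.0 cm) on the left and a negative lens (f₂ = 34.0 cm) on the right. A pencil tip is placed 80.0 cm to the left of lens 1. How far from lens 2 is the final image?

24.8 cm

Lens 1: 1/d_i1 = 1/f₁ − 1/d_o1 = 1/(37.0) − 1/(80.0) = 0.01453, so d_i1 = 68.84 cm.
The intermediate image is 68.84 cm to the right of lens 1, which is 161 − (68.84) = 92.16 cm to the left of lens 2, so d_o2 = +92.16 cm.
Lens 2 is diverging, so f₂ = −34.0 cm.
Lens 2: 1/d_i2 = 1/f₂ − 1/d_o2 = 1/(-34.0) − 1/(92.16) = -0.04026, so d_i2 = -24.8 cm.
The final image is virtual, 24.8 cm to the left of lens 2 (overall magnification ≈ -0.23).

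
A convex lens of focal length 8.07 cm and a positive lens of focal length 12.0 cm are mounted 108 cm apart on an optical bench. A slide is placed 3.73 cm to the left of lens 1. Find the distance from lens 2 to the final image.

Lens 1: 1/d_i1 = 1/f₁ − 1/d_o1 = 1/(8.07) − 1/(3.73) = -0.1442, so d_i1 = -6.936 cm.
The intermediate image is 6.936 cm to the left of lens 1 (virtual), which is 108 − (-6.936) = 114.9 cm to the left of lens 2, so d_o2 = +114.9 cm.
Lens 2: 1/d_i2 = 1/f₂ − 1/d_o2 = 1/(12.0) − 1/(114.9) = 0.07463, so d_i2 = 13.4 cm.
The final image is real, 13.4 cm to the right of lens 2 (overall magnification ≈ -0.22).

13.4 cm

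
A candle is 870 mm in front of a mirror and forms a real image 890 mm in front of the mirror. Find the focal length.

Real image ⇒ d_i = +890 mm.
1/f = 1/d_o + 1/d_i = 1/(870) + 1/(890) = 0.002273, so f = 440 mm.
Since f is positive, the mirror is concave.

f = 440 mm (concave)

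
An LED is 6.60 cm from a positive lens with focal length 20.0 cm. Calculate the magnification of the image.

m = +1.49

1/d_i = 1/f − 1/d_o = 1/(20.00) − 1/(6.60) = -0.1015, so d_i = -9.851 cm.
m = −d_i/d_o = −(-9.851)/(6.60) = +1.49.
The image is virtual, upright and enlarged, on the same side as the object.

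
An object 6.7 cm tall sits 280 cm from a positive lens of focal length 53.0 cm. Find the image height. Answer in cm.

1.56 cm

1/d_i = 1/f − 1/d_o = 1/(53.00) − 1/(280) = 0.01530, so d_i = 65.37 cm.
m = −d_i/d_o = -0.2335.
|h_i| = |m|·h_o = 0.2335 × 6.7 = 1.56 cm. The image is real, inverted and reduced, on the far side of the lens.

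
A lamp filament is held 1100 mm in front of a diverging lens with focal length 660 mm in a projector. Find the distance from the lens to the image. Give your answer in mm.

For a diverging lens, f = -660 mm.
Thin-lens equation: 1/d_i = 1/f − 1/d_o = 1/(-660.0) − 1/(1100) = -0.001515 − 0.0009091 = -0.002424, so d_i = -412 mm.
The image is virtual, upright and reduced, on the same side as the object.

412 mm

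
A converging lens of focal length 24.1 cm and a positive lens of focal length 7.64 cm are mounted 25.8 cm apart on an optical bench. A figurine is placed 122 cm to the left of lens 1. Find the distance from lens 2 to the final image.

Lens 1: 1/d_i1 = 1/f₁ − 1/d_o1 = 1/(24.1) − 1/(122) = 0.03330, so d_i1 = 30.03 cm.
The intermediate image is 30.03 cm to the right of lens 1, which lies 4.230 cm to the right of lens 2 — a virtual object — so d_o2 = −4.230 cm.
Lens 2: 1/d_i2 = 1/f₂ − 1/d_o2 = 1/(7.64) − 1/(-4.230) = 0.3673, so d_i2 = 2.72 cm.
The final image is real, 2.72 cm to the right of lens 2 (overall magnification ≈ -0.16).

2.72 cm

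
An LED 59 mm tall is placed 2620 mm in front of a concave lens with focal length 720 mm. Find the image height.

For a concave lens, f = -720 mm.
1/d_i = 1/f − 1/d_o = 1/(-720.0) − 1/(2620) = -0.001771, so d_i = -564.8 mm.
m = −d_i/d_o = +0.2156.
|h_i| = |m|·h_o = 0.2156 × 59 = 12.7 mm. The image is virtual, upright and reduced, on the same side as the object.

12.7 mm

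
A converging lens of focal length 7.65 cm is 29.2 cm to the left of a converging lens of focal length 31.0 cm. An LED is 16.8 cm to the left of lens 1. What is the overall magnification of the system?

Lens 1: 1/d_i1 = 1/(7.65) − 1/(16.8) = 0.07120, so d_i1 = 14.05 cm; m₁ = −d_i1/d_o1 = -0.8363.
d_o2 = 29.2 − (14.05) = 15.15 cm.
Lens 2: 1/d_i2 = 1/(31.0) − 1/(15.15) = -0.03375, so d_i2 = -29.63 cm; m₂ = −d_i2/d_o2 = +1.956.
m = m₁·m₂ = (-0.8363)(+1.956) = -1.64.

m = -1.64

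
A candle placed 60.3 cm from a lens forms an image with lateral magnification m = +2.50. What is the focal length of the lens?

m = −d_i/d_o ⇒ d_i = −m·d_o = −(+2.50)·(60.3) = -150.8 cm.
1/f = 1/d_o + 1/d_i = 1/(60.3) + 1/(-150.8) = 0.009952, so f = 100 cm.
Since f is positive, the lens is converging.

f = 100 cm (converging)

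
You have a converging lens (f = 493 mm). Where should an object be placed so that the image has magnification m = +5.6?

405 mm

m = −d_i/d_o ⇒ d_i = −m·d_o.
1/f = 1/d_o + 1/d_i = 1/d_o − 1/(m·d_o) = (1 − 1/m)/d_o, so d_o = f(1 − 1/m) = (493.0)(1 − 1/(+5.6)) = 405 mm.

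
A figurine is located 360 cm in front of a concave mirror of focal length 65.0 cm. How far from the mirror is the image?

79.3 cm

Mirror equation: 1/d_i = 1/f − 1/d_o = 1/(65.00) − 1/(360) = 0.01538 − 0.002778 = 0.01261, so d_i = 79.3 cm.
The image is real, inverted and reduced, in front of the mirror.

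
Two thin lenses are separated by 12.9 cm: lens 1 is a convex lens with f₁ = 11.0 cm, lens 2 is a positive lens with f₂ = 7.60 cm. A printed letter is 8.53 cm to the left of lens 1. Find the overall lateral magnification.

m = -0.782

Lens 1: 1/d_i1 = 1/(11.0) − 1/(8.53) = -0.02632, so d_i1 = -37.99 cm; m₁ = −d_i1/d_o1 = +4.454.
d_o2 = 12.9 − (-37.99) = 50.89 cm.
Lens 2: 1/d_i2 = 1/(7.60) − 1/(50.89) = 0.1119, so d_i2 = 8.934 cm; m₂ = −d_i2/d_o2 = -0.1756.
m = m₁·m₂ = (+4.454)(-0.1756) = -0.782.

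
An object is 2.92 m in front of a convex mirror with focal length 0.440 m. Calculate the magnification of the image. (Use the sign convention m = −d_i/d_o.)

For a convex mirror, f = -0.440 m.
1/d_i = 1/f − 1/d_o = 1/(-0.4400) − 1/(2.92) = -2.615, so d_i = -0.3824 m.
m = −d_i/d_o = −(-0.3824)/(2.92) = +0.131.
The image is virtual, upright and reduced, behind the mirror.

m = +0.131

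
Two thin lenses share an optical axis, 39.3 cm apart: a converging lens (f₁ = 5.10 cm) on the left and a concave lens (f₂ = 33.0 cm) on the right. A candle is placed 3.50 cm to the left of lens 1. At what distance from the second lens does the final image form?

Lens 1: 1/d_i1 = 1/f₁ − 1/d_o1 = 1/(5.10) − 1/(3.50) = -0.08964, so d_i1 = -11.16 cm.
The intermediate image is 11.16 cm to the left of lens 1 (virtual), which is 39.3 − (-11.16) = 50.46 cm to the left of lens 2, so d_o2 = +50.46 cm.
Lens 2 is diverging, so f₂ = −33.0 cm.
Lens 2: 1/d_i2 = 1/f₂ − 1/d_o2 = 1/(-33.0) − 1/(50.46) = -0.05012, so d_i2 = -20.0 cm.
The final image is virtual, 20.0 cm to the left of lens 2 (overall magnification ≈ 1.3).

20.0 cm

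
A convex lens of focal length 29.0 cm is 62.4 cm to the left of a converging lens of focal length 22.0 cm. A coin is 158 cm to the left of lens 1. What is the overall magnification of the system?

Lens 1: 1/d_i1 = 1/(29.0) − 1/(158) = 0.02815, so d_i1 = 35.52 cm; m₁ = −d_i1/d_o1 = -0.2248.
d_o2 = 62.4 − (35.52) = 26.88 cm.
Lens 2: 1/d_i2 = 1/(22.0) − 1/(26.88) = 0.008252, so d_i2 = 121.2 cm; m₂ = −d_i2/d_o2 = -4.508.
m = m₁·m₂ = (-0.2248)(-4.508) = +1.01.

m = +1.01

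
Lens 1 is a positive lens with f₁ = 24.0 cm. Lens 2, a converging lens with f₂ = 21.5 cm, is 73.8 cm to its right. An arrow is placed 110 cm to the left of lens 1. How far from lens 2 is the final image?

42.9 cm

Lens 1: 1/d_i1 = 1/f₁ − 1/d_o1 = 1/(24.0) − 1/(110) = 0.03258, so d_i1 = 30.70 cm.
The intermediate image is 30.70 cm to the right of lens 1, which is 73.8 − (30.70) = 43.10 cm to the left of lens 2, so d_o2 = +43.10 cm.
Lens 2: 1/d_i2 = 1/f₂ − 1/d_o2 = 1/(21.5) − 1/(43.10) = 0.02331, so d_i2 = 42.9 cm.
The final image is real, 42.9 cm to the right of lens 2 (overall magnification ≈ 0.28).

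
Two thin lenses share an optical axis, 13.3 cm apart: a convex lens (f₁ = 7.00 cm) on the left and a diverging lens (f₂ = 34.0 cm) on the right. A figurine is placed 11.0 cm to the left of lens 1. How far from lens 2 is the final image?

7.21 cm

Lens 1: 1/d_i1 = 1/f₁ − 1/d_o1 = 1/(7.00) − 1/(11.0) = 0.05195, so d_i1 = 19.25 cm.
The intermediate image is 19.25 cm to the right of lens 1, which lies 5.950 cm to the right of lens 2 — a virtual object — so d_o2 = −5.950 cm.
Lens 2 is diverging, so f₂ = −34.0 cm.
Lens 2: 1/d_i2 = 1/f₂ − 1/d_o2 = 1/(-34.0) − 1/(-5.950) = 0.1387, so d_i2 = 7.21 cm.
The final image is real, 7.21 cm to the right of lens 2 (overall magnification ≈ -2.1).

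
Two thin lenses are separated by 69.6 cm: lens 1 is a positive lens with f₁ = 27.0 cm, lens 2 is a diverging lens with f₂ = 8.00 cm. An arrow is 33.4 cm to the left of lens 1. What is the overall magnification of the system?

m = +0.533

Lens 1: 1/d_i1 = 1/(27.0) − 1/(33.4) = 0.007097, so d_i1 = 140.9 cm; m₁ = −d_i1/d_o1 = -4.219.
d_o2 = 69.6 − (140.9) = -71.30 cm (virtual object).
f₂ = −8.00 cm (diverging).
Lens 2: 1/d_i2 = 1/(-8.00) − 1/(-71.30) = -0.1110, so d_i2 = -9.011 cm; m₂ = −d_i2/d_o2 = -0.1264.
m = m₁·m₂ = (-4.219)(-0.1264) = +0.533.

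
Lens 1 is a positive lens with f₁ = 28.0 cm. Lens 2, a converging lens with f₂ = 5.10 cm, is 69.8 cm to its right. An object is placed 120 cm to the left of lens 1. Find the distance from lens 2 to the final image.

6.02 cm

Lens 1: 1/d_i1 = 1/f₁ − 1/d_o1 = 1/(28.0) − 1/(120) = 0.02738, so d_i1 = 36.52 cm.
The intermediate image is 36.52 cm to the right of lens 1, which is 69.8 − (36.52) = 33.28 cm to the left of lens 2, so d_o2 = +33.28 cm.
Lens 2: 1/d_i2 = 1/f₂ − 1/d_o2 = 1/(5.10) − 1/(33.28) = 0.1660, so d_i2 = 6.02 cm.
The final image is real, 6.02 cm to the right of lens 2 (overall magnification ≈ 0.055).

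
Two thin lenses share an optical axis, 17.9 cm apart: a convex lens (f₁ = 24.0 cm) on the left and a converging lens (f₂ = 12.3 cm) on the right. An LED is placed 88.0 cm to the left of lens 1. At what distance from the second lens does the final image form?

6.78 cm

Lens 1: 1/d_i1 = 1/f₁ − 1/d_o1 = 1/(24.0) − 1/(88.0) = 0.03030, so d_i1 = 33.00 cm.
The intermediate image is 33.00 cm to the right of lens 1, which lies 15.10 cm to the right of lens 2 — a virtual object — so d_o2 = −15.10 cm.
Lens 2: 1/d_i2 = 1/f₂ − 1/d_o2 = 1/(12.3) − 1/(-15.10) = 0.1475, so d_i2 = 6.78 cm.
The final image is real, 6.78 cm to the right of lens 2 (overall magnification ≈ -0.17).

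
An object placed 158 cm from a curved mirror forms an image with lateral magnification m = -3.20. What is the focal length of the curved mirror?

f = 120 cm (concave)

m = −d_i/d_o ⇒ d_i = −m·d_o = −(-3.20)·(158) = 505.6 cm.
1/f = 1/d_o + 1/d_i = 1/(158) + 1/(505.6) = 0.008307, so f = 120 cm.
Since f is positive, the curved mirror is concave.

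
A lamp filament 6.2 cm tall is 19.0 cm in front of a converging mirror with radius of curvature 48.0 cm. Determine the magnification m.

f = R/2 = 48.0/2 = 24.00 cm.
1/d_i = 1/f − 1/d_o = 1/(24.00) − 1/(19.0) = -0.01096, so d_i = -91.20 cm.
m = −d_i/d_o = −(-91.20)/(19.0) = +4.80.
The image is virtual, upright and enlarged, behind the mirror.

m = +4.80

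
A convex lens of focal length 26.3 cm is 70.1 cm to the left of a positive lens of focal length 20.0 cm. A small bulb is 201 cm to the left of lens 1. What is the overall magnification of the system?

Lens 1: 1/d_i1 = 1/(26.3) − 1/(201) = 0.03305, so d_i1 = 30.26 cm; m₁ = −d_i1/d_o1 = -0.1505.
d_o2 = 70.1 − (30.26) = 39.84 cm.
Lens 2: 1/d_i2 = 1/(20.0) − 1/(39.84) = 0.02490, so d_i2 = 40.16 cm; m₂ = −d_i2/d_o2 = -1.008.
m = m₁·m₂ = (-0.1505)(-1.008) = +0.152.

m = +0.152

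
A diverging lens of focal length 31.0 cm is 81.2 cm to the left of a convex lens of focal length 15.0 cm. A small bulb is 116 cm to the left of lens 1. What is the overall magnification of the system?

m = -0.0349

f₁ = −31.0 cm (diverging).
Lens 1: 1/d_i1 = 1/(-31.0) − 1/(116) = -0.04088, so d_i1 = -24.46 cm; m₁ = −d_i1/d_o1 = +0.2109.
d_o2 = 81.2 − (-24.46) = 105.7 cm.
Lens 2: 1/d_i2 = 1/(15.0) − 1/(105.7) = 0.05721, so d_i2 = 17.48 cm; m₂ = −d_i2/d_o2 = -0.1654.
m = m₁·m₂ = (+0.2109)(-0.1654) = -0.0349.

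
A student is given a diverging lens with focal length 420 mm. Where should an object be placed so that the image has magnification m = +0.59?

For a diverging lens, f = -420 mm.
m = −d_i/d_o ⇒ d_i = −m·d_o.
1/f = 1/d_o + 1/d_i = 1/d_o − 1/(m·d_o) = (1 − 1/m)/d_o, so d_o = f(1 − 1/m) = (-420.0)(1 − 1/(+0.59)) = 292 mm.

292 mm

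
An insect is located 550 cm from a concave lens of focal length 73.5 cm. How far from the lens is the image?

For a concave lens, f = -73.5 cm.
Thin-lens equation: 1/s_i = 1/f − 1/s_o = 1/(-73.50) − 1/(550) = -0.01361 − 0.001818 = -0.01542, so s_i = -64.8 cm.
The image is virtual, upright and reduced, on the same side as the object.

64.8 cm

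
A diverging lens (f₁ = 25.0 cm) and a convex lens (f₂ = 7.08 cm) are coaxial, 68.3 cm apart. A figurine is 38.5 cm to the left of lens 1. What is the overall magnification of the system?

m = -0.0365

f₁ = −25.0 cm (diverging).
Lens 1: 1/d_i1 = 1/(-25.0) − 1/(38.5) = -0.06597, so d_i1 = -15.16 cm; m₁ = −d_i1/d_o1 = +0.3938.
d_o2 = 68.3 − (-15.16) = 83.46 cm.
Lens 2: 1/d_i2 = 1/(7.08) − 1/(83.46) = 0.1293, so d_i2 = 7.736 cm; m₂ = −d_i2/d_o2 = -0.09269.
m = m₁·m₂ = (+0.3938)(-0.09269) = -0.0365.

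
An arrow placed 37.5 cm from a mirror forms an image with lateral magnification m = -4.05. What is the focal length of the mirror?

m = −d_i/d_o ⇒ d_i = −m·d_o = −(-4.05)·(37.5) = 151.9 cm.
1/f = 1/d_o + 1/d_i = 1/(37.5) + 1/(151.9) = 0.03325, so f = 30.1 cm.
Since f is positive, the mirror is concave.

f = 30.1 cm (concave)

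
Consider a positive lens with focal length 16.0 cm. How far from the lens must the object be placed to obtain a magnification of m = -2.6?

m = −d_i/d_o ⇒ d_i = −m·d_o.
1/f = 1/d_o + 1/d_i = 1/d_o − 1/(m·d_o) = (1 − 1/m)/d_o, so d_o = f(1 − 1/m) = (16.00)(1 − 1/(-2.6)) = 22.2 cm.

22.2 cm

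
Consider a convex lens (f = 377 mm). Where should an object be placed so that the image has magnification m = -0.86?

m = −d_i/d_o ⇒ d_i = −m·d_o.
1/f = 1/d_o + 1/d_i = 1/d_o − 1/(m·d_o) = (1 − 1/m)/d_o, so d_o = f(1 − 1/m) = (377.0)(1 − 1/(-0.86)) = 815 mm.

815 mm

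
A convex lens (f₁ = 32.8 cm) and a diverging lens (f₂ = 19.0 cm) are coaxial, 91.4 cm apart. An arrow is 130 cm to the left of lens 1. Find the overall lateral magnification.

m = -0.0964

Lens 1: 1/d_i1 = 1/(32.8) − 1/(130) = 0.02280, so d_i1 = 43.87 cm; m₁ = −d_i1/d_o1 = -0.3375.
d_o2 = 91.4 − (43.87) = 47.53 cm.
f₂ = −19.0 cm (diverging).
Lens 2: 1/d_i2 = 1/(-19.0) − 1/(47.53) = -0.07367, so d_i2 = -13.57 cm; m₂ = −d_i2/d_o2 = +0.2856.
m = m₁·m₂ = (-0.3375)(+0.2856) = -0.0964.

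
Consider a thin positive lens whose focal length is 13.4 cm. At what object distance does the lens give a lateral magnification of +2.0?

6.70 cm

m = −d_i/d_o ⇒ d_i = −m·d_o.
1/f = 1/d_o + 1/d_i = 1/d_o − 1/(m·d_o) = (1 − 1/m)/d_o, so d_o = f(1 − 1/m) = (13.40)(1 − 1/(+2.0)) = 6.70 cm.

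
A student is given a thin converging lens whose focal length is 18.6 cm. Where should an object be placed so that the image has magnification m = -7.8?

21.0 cm

m = −d_i/d_o ⇒ d_i = −m·d_o.
1/f = 1/d_o + 1/d_i = 1/d_o − 1/(m·d_o) = (1 − 1/m)/d_o, so d_o = f(1 − 1/m) = (18.60)(1 − 1/(-7.8)) = 21.0 cm.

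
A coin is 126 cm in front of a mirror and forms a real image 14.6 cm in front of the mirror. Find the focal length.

Real image ⇒ d_i = +14.6 cm.
1/f = 1/d_o + 1/d_i = 1/(126) + 1/(14.6) = 0.07643, so f = 13.1 cm.
Since f is positive, the mirror is concave.

f = 13.1 cm (concave)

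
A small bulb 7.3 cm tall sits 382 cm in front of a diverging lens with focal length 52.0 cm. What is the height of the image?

0.875 cm

For a diverging lens, f = -52.0 cm.
1/d_i = 1/f − 1/d_o = 1/(-52.00) − 1/(382) = -0.02185, so d_i = -45.77 cm.
m = −d_i/d_o = +0.1198.
|h_i| = |m|·h_o = 0.1198 × 7.3 = 0.875 cm. The image is virtual, upright and reduced, on the same side as the object.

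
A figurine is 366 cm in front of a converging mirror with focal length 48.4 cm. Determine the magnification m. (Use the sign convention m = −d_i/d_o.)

1/d_i = 1/f − 1/d_o = 1/(48.40) − 1/(366) = 0.01793, so d_i = 55.78 cm.
m = −d_i/d_o = −(55.78)/(366) = -0.152.
The image is real, inverted and reduced, in front of the mirror.

m = -0.152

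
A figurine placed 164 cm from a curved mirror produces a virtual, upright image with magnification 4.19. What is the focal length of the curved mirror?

f = 215 cm (concave)

m = −d_i/d_o ⇒ d_i = −m·d_o = −(+4.19)·(164) = -687.2 cm.
1/f = 1/d_o + 1/d_i = 1/(164) + 1/(-687.2) = 0.004642, so f = 215 cm.
Since f is positive, the curved mirror is concave.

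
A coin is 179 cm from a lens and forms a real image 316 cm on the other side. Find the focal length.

f = 114 cm (converging)

Real image ⇒ d_i = +316 cm.
1/f = 1/d_o + 1/d_i = 1/(179) + 1/(316) = 0.008751, so f = 114 cm.
Since f is positive, the lens is converging.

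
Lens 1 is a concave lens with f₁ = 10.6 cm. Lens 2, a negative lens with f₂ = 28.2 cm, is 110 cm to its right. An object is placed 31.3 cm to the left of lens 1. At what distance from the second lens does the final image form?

22.8 cm

Lens 1 is diverging, so f₁ = −10.6 cm.
Lens 1: 1/d_i1 = 1/f₁ − 1/d_o1 = 1/(-10.6) − 1/(31.3) = -0.1263, so d_i1 = -7.918 cm.
The intermediate image is 7.918 cm to the left of lens 1 (virtual), which is 110 − (-7.918) = 117.9 cm to the left of lens 2, so d_o2 = +117.9 cm.
Lens 2 is diverging, so f₂ = −28.2 cm.
Lens 2: 1/d_i2 = 1/f₂ − 1/d_o2 = 1/(-28.2) − 1/(117.9) = -0.04394, so d_i2 = -22.8 cm.
The final image is virtual, 22.8 cm to the left of lens 2 (overall magnification ≈ 0.049).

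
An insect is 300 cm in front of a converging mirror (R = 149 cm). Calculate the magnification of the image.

f = R/2 = 149/2 = 74.50 cm.
1/d_i = 1/f − 1/d_o = 1/(74.50) − 1/(300) = 0.01009, so d_i = 99.11 cm.
m = −d_i/d_o = −(99.11)/(300) = -0.330.
The image is real, inverted and reduced, in front of the mirror.

m = -0.330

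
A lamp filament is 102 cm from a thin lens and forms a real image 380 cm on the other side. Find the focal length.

f = 80.4 cm (converging)

Real image ⇒ d_i = +380 cm.
1/f = 1/d_o + 1/d_i = 1/(102) + 1/(380) = 0.01244, so f = 80.4 cm.
Since f is positive, the thin lens is converging.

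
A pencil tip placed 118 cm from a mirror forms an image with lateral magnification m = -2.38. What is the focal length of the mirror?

f = 83.1 cm (concave)

m = −d_i/d_o ⇒ d_i = −m·d_o = −(-2.38)·(118) = 280.8 cm.
1/f = 1/d_o + 1/d_i = 1/(118) + 1/(280.8) = 0.01204, so f = 83.1 cm.
Since f is positive, the mirror is concave.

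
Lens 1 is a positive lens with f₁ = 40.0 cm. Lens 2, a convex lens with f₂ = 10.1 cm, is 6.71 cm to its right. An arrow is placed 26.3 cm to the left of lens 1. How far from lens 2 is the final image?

Lens 1: 1/d_i1 = 1/f₁ − 1/d_o1 = 1/(40.0) − 1/(26.3) = -0.01302, so d_i1 = -76.79 cm.
The intermediate image is 76.79 cm to the left of lens 1 (virtual), which is 6.71 − (-76.79) = 83.50 cm to the left of lens 2, so d_o2 = +83.50 cm.
Lens 2: 1/d_i2 = 1/f₂ − 1/d_o2 = 1/(10.1) − 1/(83.50) = 0.08703, so d_i2 = 11.5 cm.
The final image is real, 11.5 cm to the right of lens 2 (overall magnification ≈ -0.40).

11.5 cm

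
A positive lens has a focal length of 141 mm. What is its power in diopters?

P = +7.09 D

f = 14.1 cm = 0.141 m.
P = 1/f = 1/(0.141 m) = +7.09 D.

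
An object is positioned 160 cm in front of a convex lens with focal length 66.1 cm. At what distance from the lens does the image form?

Lens equation: 1/s_i = 1/f − 1/s_o = 1/(66.10) − 1/(160) = 0.01513 − 0.006250 = 0.008879, so s_i = 113 cm.
The image is real, inverted and reduced, on the far side of the lens.

113 cm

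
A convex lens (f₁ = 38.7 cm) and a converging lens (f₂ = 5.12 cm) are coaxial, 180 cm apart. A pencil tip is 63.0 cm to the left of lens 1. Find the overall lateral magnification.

m = +0.109

Lens 1: 1/d_i1 = 1/(38.7) − 1/(63.0) = 0.009967, so d_i1 = 100.3 cm; m₁ = −d_i1/d_o1 = -1.592.
d_o2 = 180 − (100.3) = 79.70 cm.
Lens 2: 1/d_i2 = 1/(5.12) − 1/(79.70) = 0.1828, so d_i2 = 5.471 cm; m₂ = −d_i2/d_o2 = -0.06865.
m = m₁·m₂ = (-1.592)(-0.06865) = +0.109.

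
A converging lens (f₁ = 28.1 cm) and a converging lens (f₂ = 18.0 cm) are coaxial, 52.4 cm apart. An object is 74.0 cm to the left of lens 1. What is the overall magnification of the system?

Lens 1: 1/d_i1 = 1/(28.1) − 1/(74.0) = 0.02207, so d_i1 = 45.30 cm; m₁ = −d_i1/d_o1 = -0.6122.
d_o2 = 52.4 − (45.30) = 7.100 cm.
Lens 2: 1/d_i2 = 1/(18.0) − 1/(7.100) = -0.08529, so d_i2 = -11.72 cm; m₂ = −d_i2/d_o2 = +1.651.
m = m₁·m₂ = (-0.6122)(+1.651) = -1.01.

m = -1.01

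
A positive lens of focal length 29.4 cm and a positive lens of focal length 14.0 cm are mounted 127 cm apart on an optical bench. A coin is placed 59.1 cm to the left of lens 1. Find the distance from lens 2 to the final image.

Lens 1: 1/d_i1 = 1/f₁ − 1/d_o1 = 1/(29.4) − 1/(59.1) = 0.01709, so d_i1 = 58.50 cm.
The intermediate image is 58.50 cm to the right of lens 1, which is 127 − (58.50) = 68.50 cm to the left of lens 2, so d_o2 = +68.50 cm.
Lens 2: 1/d_i2 = 1/f₂ − 1/d_o2 = 1/(14.0) − 1/(68.50) = 0.05683, so d_i2 = 17.6 cm.
The final image is real, 17.6 cm to the right of lens 2 (overall magnification ≈ 0.25).

17.6 cm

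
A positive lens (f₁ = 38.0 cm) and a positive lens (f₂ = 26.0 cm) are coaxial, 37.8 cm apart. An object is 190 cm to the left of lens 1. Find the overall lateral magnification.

m = -0.182

Lens 1: 1/d_i1 = 1/(38.0) − 1/(190) = 0.02105, so d_i1 = 47.50 cm; m₁ = −d_i1/d_o1 = -0.2500.
d_o2 = 37.8 − (47.50) = -9.700 cm (virtual object).
Lens 2: 1/d_i2 = 1/(26.0) − 1/(-9.700) = 0.1416, so d_i2 = 7.064 cm; m₂ = −d_i2/d_o2 = +0.7283.
m = m₁·m₂ = (-0.2500)(+0.7283) = -0.182.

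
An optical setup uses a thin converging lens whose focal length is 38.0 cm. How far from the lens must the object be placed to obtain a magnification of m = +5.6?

31.2 cm

m = −d_i/d_o ⇒ d_i = −m·d_o.
1/f = 1/d_o + 1/d_i = 1/d_o − 1/(m·d_o) = (1 − 1/m)/d_o, so d_o = f(1 − 1/m) = (38.00)(1 − 1/(+5.6)) = 31.2 cm.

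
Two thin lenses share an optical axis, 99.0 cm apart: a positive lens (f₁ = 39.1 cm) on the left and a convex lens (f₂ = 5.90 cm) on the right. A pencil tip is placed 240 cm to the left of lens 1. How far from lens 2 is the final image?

Lens 1: 1/d_i1 = 1/f₁ − 1/d_o1 = 1/(39.1) − 1/(240) = 0.02141, so d_i1 = 46.71 cm.
The intermediate image is 46.71 cm to the right of lens 1, which is 99.0 − (46.71) = 52.29 cm to the left of lens 2, so d_o2 = +52.29 cm.
Lens 2: 1/d_i2 = 1/f₂ − 1/d_o2 = 1/(5.90) − 1/(52.29) = 0.1504, so d_i2 = 6.65 cm.
The final image is real, 6.65 cm to the right of lens 2 (overall magnification ≈ 0.025).

6.65 cm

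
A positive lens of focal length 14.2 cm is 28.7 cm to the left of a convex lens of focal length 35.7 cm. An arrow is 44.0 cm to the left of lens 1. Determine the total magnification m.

Lens 1: 1/d_i1 = 1/(14.2) − 1/(44.0) = 0.04770, so d_i1 = 20.97 cm; m₁ = −d_i1/d_o1 = -0.4766.
d_o2 = 28.7 − (20.97) = 7.730 cm.
Lens 2: 1/d_i2 = 1/(35.7) − 1/(7.730) = -0.1014, so d_i2 = -9.866 cm; m₂ = −d_i2/d_o2 = +1.276.
m = m₁·m₂ = (-0.4766)(+1.276) = -0.608.

m = -0.608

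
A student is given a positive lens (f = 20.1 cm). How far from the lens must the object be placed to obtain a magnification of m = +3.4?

m = −d_i/d_o ⇒ d_i = −m·d_o.
1/f = 1/d_o + 1/d_i = 1/d_o − 1/(m·d_o) = (1 − 1/m)/d_o, so d_o = f(1 − 1/m) = (20.10)(1 − 1/(+3.4)) = 14.2 cm.

14.2 cm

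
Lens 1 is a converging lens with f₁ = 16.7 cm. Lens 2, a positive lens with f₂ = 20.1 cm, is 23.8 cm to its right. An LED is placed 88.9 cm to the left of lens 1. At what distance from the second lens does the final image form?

3.86 cm

Lens 1: 1/d_i1 = 1/f₁ − 1/d_o1 = 1/(16.7) − 1/(88.9) = 0.04863, so d_i1 = 20.56 cm.
The intermediate image is 20.56 cm to the right of lens 1, which is 23.8 − (20.56) = 3.240 cm to the left of lens 2, so d_o2 = +3.240 cm.
Lens 2: 1/d_i2 = 1/f₂ − 1/d_o2 = 1/(20.1) − 1/(3.240) = -0.2589, so d_i2 = -3.86 cm.
The final image is virtual, 3.86 cm to the left of lens 2 (overall magnification ≈ -0.28).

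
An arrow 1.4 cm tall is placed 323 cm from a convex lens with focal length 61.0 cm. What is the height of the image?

1/d_i = 1/f − 1/d_o = 1/(61.00) − 1/(323) = 0.01330, so d_i = 75.20 cm.
m = −d_i/d_o = -0.2328.
|h_i| = |m|·h_o = 0.2328 × 1.4 = 0.326 cm. The image is real, inverted and reduced, on the far side of the lens.

0.326 cm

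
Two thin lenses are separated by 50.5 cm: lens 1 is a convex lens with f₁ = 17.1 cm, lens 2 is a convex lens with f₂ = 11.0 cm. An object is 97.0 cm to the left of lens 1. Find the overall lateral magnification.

m = +0.126

Lens 1: 1/d_i1 = 1/(17.1) − 1/(97.0) = 0.04817, so d_i1 = 20.76 cm; m₁ = −d_i1/d_o1 = -0.2140.
d_o2 = 50.5 − (20.76) = 29.74 cm.
Lens 2: 1/d_i2 = 1/(11.0) − 1/(29.74) = 0.05728, so d_i2 = 17.46 cm; m₂ = −d_i2/d_o2 = -0.5870.
m = m₁·m₂ = (-0.2140)(-0.5870) = +0.126.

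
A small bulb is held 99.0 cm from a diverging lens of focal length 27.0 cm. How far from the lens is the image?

For a diverging lens, f = -27.0 cm.
Thin-lens equation: 1/s_i = 1/f − 1/s_o = 1/(-27.00) − 1/(99.0) = -0.03704 − 0.01010 = -0.04714, so s_i = -21.2 cm.
The image is virtual, upright and reduced, on the same side as the object.

21.2 cm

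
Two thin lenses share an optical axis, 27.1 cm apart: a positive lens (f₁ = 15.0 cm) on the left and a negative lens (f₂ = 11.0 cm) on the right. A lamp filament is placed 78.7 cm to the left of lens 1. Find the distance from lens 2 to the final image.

4.82 cm

Lens 1: 1/d_i1 = 1/f₁ − 1/d_o1 = 1/(15.0) − 1/(78.7) = 0.05396, so d_i1 = 18.53 cm.
The intermediate image is 18.53 cm to the right of lens 1, which is 27.1 − (18.53) = 8.570 cm to the left of lens 2, so d_o2 = +8.570 cm.
Lens 2 is diverging, so f₂ = −11.0 cm.
Lens 2: 1/d_i2 = 1/f₂ − 1/d_o2 = 1/(-11.0) − 1/(8.570) = -0.2076, so d_i2 = -4.82 cm.
The final image is virtual, 4.82 cm to the left of lens 2 (overall magnification ≈ -0.13).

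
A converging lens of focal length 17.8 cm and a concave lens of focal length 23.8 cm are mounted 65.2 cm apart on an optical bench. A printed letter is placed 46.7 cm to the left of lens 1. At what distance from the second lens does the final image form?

14.4 cm

Lens 1: 1/d_i1 = 1/f₁ − 1/d_o1 = 1/(17.8) − 1/(46.7) = 0.03477, so d_i1 = 28.76 cm.
The intermediate image is 28.76 cm to the right of lens 1, which is 65.2 − (28.76) = 36.44 cm to the left of lens 2, so d_o2 = +36.44 cm.
Lens 2 is diverging, so f₂ = −23.8 cm.
Lens 2: 1/d_i2 = 1/f₂ − 1/d_o2 = 1/(-23.8) − 1/(36.44) = -0.06946, so d_i2 = -14.4 cm.
The final image is virtual, 14.4 cm to the left of lens 2 (overall magnification ≈ -0.24).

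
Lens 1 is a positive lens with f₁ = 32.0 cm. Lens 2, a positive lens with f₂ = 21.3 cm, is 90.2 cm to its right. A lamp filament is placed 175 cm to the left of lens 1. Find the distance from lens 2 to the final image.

36.6 cm

Lens 1: 1/d_i1 = 1/f₁ − 1/d_o1 = 1/(32.0) − 1/(175) = 0.02554, so d_i1 = 39.16 cm.
The intermediate image is 39.16 cm to the right of lens 1, which is 90.2 − (39.16) = 51.04 cm to the left of lens 2, so d_o2 = +51.04 cm.
Lens 2: 1/d_i2 = 1/f₂ − 1/d_o2 = 1/(21.3) − 1/(51.04) = 0.02736, so d_i2 = 36.6 cm.
The final image is real, 36.6 cm to the right of lens 2 (overall magnification ≈ 0.16).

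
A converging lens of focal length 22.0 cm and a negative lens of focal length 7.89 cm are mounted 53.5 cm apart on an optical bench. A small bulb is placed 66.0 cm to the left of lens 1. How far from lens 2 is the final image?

5.70 cm

Lens 1: 1/d_i1 = 1/f₁ − 1/d_o1 = 1/(22.0) − 1/(66.0) = 0.03030, so d_i1 = 33.00 cm.
The intermediate image is 33.00 cm to the right of lens 1, which is 53.5 − (33.00) = 20.50 cm to the left of lens 2, so d_o2 = +20.50 cm.
Lens 2 is diverging, so f₂ = −7.89 cm.
Lens 2: 1/d_i2 = 1/f₂ − 1/d_o2 = 1/(-7.89) − 1/(20.50) = -0.1755, so d_i2 = -5.70 cm.
The final image is virtual, 5.70 cm to the left of lens 2 (overall magnification ≈ -0.14).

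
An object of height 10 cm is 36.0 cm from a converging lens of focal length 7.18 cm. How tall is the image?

1/d_i = 1/f − 1/d_o = 1/(7.180) − 1/(36.0) = 0.1115, so d_i = 8.969 cm.
m = −d_i/d_o = -0.2491.
|h_i| = |m|·h_o = 0.2491 × 10 = 2.49 cm. The image is real, inverted and reduced, on the far side of the lens.

2.49 cm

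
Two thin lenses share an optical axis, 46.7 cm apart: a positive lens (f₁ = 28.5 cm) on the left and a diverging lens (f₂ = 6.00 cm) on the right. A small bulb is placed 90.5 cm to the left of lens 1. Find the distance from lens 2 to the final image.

2.76 cm

Lens 1: 1/d_i1 = 1/f₁ − 1/d_o1 = 1/(28.5) − 1/(90.5) = 0.02404, so d_i1 = 41.60 cm.
The intermediate image is 41.60 cm to the right of lens 1, which is 46.7 − (41.60) = 5.100 cm to the left of lens 2, so d_o2 = +5.100 cm.
Lens 2 is diverging, so f₂ = −6.00 cm.
Lens 2: 1/d_i2 = 1/f₂ − 1/d_o2 = 1/(-6.00) − 1/(5.100) = -0.3627, so d_i2 = -2.76 cm.
The final image is virtual, 2.76 cm to the left of lens 2 (overall magnification ≈ -0.25).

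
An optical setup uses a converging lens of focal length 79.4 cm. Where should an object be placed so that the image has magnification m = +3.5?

56.7 cm

m = −d_i/d_o ⇒ d_i = −m·d_o.
1/f = 1/d_o + 1/d_i = 1/d_o − 1/(m·d_o) = (1 − 1/m)/d_o, so d_o = f(1 − 1/m) = (79.40)(1 − 1/(+3.5)) = 56.7 cm.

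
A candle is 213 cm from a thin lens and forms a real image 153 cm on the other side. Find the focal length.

f = 89.0 cm (converging)

Real image ⇒ d_i = +153 cm.
1/f = 1/d_o + 1/d_i = 1/(213) + 1/(153) = 0.01123, so f = 89.0 cm.
Since f is positive, the thin lens is converging.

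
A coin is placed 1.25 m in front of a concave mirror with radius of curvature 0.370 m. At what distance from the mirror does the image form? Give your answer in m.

0.217 m

f = R/2 = 0.370/2 = 0.1850 m.
Mirror equation: 1/d_i = 1/f − 1/d_o = 1/(0.1850) − 1/(1.25) = 5.405 − 0.8000 = 4.605, so d_i = 0.217 m.
The image is real, inverted and reduced, in front of the mirror.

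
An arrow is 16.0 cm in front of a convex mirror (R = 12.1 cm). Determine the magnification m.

m = +0.274

f = R/2 = 12.1/2 = 6.050 cm; for a convex mirror, f = -6.050 cm.
1/d_i = 1/f − 1/d_o = 1/(-6.050) − 1/(16.0) = -0.2278, so d_i = -4.390 cm.
m = −d_i/d_o = −(-4.390)/(16.0) = +0.274.
The image is virtual, upright and reduced, behind the mirror.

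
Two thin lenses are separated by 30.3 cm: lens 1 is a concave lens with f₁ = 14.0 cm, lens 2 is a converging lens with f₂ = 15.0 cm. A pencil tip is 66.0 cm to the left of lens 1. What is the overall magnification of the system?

m = -0.0978

f₁ = −14.0 cm (diverging).
Lens 1: 1/d_i1 = 1/(-14.0) − 1/(66.0) = -0.08658, so d_i1 = -11.55 cm; m₁ = −d_i1/d_o1 = +0.1750.
d_o2 = 30.3 − (-11.55) = 41.85 cm.
Lens 2: 1/d_i2 = 1/(15.0) − 1/(41.85) = 0.04277, so d_i2 = 23.38 cm; m₂ = −d_i2/d_o2 = -0.5587.
m = m₁·m₂ = (+0.1750)(-0.5587) = -0.0978.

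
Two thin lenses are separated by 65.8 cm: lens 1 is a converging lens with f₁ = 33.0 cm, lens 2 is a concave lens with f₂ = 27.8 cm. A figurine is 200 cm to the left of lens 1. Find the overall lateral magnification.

m = -0.102

Lens 1: 1/d_i1 = 1/(33.0) − 1/(200) = 0.02530, so d_i1 = 39.52 cm; m₁ = −d_i1/d_o1 = -0.1976.
d_o2 = 65.8 − (39.52) = 26.28 cm.
f₂ = −27.8 cm (diverging).
Lens 2: 1/d_i2 = 1/(-27.8) − 1/(26.28) = -0.07402, so d_i2 = -13.51 cm; m₂ = −d_i2/d_o2 = +0.5141.
m = m₁·m₂ = (-0.1976)(+0.5141) = -0.102.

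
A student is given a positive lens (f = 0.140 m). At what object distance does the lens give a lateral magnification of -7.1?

m = −d_i/d_o ⇒ d_i = −m·d_o.
1/f = 1/d_o + 1/d_i = 1/d_o − 1/(m·d_o) = (1 − 1/m)/d_o, so d_o = f(1 − 1/m) = (0.1400)(1 − 1/(-7.1)) = 0.160 m.

0.160 m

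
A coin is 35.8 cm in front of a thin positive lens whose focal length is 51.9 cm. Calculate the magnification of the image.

m = +3.22

1/d_i = 1/f − 1/d_o = 1/(51.90) − 1/(35.8) = -0.008665, so d_i = -115.4 cm.
m = −d_i/d_o = −(-115.4)/(35.8) = +3.22.
The image is virtual, upright and enlarged, on the same side as the object.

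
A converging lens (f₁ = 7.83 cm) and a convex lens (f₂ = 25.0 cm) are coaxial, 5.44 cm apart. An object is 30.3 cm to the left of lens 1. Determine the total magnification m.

Lens 1: 1/d_i1 = 1/(7.83) − 1/(30.3) = 0.09471, so d_i1 = 10.56 cm; m₁ = −d_i1/d_o1 = -0.3485.
d_o2 = 5.44 − (10.56) = -5.120 cm (virtual object).
Lens 2: 1/d_i2 = 1/(25.0) − 1/(-5.120) = 0.2353, so d_i2 = 4.250 cm; m₂ = −d_i2/d_o2 = +0.8300.
m = m₁·m₂ = (-0.3485)(+0.8300) = -0.289.

m = -0.289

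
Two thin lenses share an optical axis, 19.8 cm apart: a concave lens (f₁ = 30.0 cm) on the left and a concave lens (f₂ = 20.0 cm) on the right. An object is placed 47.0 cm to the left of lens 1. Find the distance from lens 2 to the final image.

Lens 1 is diverging, so f₁ = −30.0 cm.
Lens 1: 1/d_i1 = 1/f₁ − 1/d_o1 = 1/(-30.0) − 1/(47.0) = -0.05461, so d_i1 = -18.31 cm.
The intermediate image is 18.31 cm to the left of lens 1 (virtual), which is 19.8 − (-18.31) = 38.11 cm to the left of lens 2, so d_o2 = +38.11 cm.
Lens 2 is diverging, so f₂ = −20.0 cm.
Lens 2: 1/d_i2 = 1/f₂ − 1/d_o2 = 1/(-20.0) − 1/(38.11) = -0.07624, so d_i2 = -13.1 cm.
The final image is virtual, 13.1 cm to the left of lens 2 (overall magnification ≈ 0.13).

13.1 cm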